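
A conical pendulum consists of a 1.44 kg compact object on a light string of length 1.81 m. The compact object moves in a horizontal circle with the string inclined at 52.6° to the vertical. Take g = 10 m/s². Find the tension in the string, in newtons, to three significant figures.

Vertically the bob has no acceleration, so T cosθ = mg.
T = mg/cosθ = 1.44 × 10.0 / cos 52.6° = 14.40/0.6074 = 23.71 N.

23.7 N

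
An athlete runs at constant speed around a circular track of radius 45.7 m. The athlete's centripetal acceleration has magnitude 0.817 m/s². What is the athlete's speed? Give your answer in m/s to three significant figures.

a_c = v²/r ⇒ v = √(a_c · r) = √(0.817 × 45.7) = √37.34 = 6.110 m/s.

6.11 m/s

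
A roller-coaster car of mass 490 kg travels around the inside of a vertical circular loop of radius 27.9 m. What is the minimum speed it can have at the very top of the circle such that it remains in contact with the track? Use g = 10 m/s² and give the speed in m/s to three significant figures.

16.7 m/s

At the highest point the centre is directly below, so both the weight and N act inward: N + mg = mv²/r.
At minimum speed N → 0, so mg = mv_min²/r ⇒ v_min = √(g r) = √(10.0 × 27.9) = 16.70 m/s.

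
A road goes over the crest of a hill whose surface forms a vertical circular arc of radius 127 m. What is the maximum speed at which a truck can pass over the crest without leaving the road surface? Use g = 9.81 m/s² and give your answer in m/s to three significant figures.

At the crest the centre of the circle is below the truck, so the net downward (centripetal) force is mg − N = mv²/r.
The truck leaves the road when N → 0, giving v_max = √(g r) = √(9.81 × 127) = 35.30 m/s.

35.3 m/s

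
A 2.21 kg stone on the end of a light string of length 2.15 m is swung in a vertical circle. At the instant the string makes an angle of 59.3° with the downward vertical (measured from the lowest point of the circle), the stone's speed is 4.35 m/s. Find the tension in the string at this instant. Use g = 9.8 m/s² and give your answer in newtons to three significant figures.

Take the radial direction toward the centre of the circle as positive. The component of the weight along the string toward the centre is −mg cos φ (φ measured from the bottom), so Newton's second law along the string gives T − mg cos φ = m v²/r.
cos 59.3° = 0.5105, so T = m(v²/r + g cos φ) = 2.21 × ((4.35)²/2.15 + 9.8 × 0.5105) = 2.21 × (8.801 + (5.003)) = 2.21 × 13.80 = 30.51 N.

30.5 N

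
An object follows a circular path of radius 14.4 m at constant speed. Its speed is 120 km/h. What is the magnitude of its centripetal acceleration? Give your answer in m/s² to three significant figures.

v = 120 km/h = 120/3.6 = 33.33 m/s.
a_c = v²/r = (33.33)²/14.4 = 1111/14.4 = 77.16 m/s².

77.2 m/s²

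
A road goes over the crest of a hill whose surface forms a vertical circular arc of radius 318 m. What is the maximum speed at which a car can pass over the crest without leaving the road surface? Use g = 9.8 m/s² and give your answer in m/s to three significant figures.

At the crest the centre of the circle is below the car, so the net downward (centripetal) force is mg − N = mv²/r.
The car leaves the road when N → 0, giving v_max = √(g r) = √(9.8 × 318) = 55.82 m/s.

55.8 m/s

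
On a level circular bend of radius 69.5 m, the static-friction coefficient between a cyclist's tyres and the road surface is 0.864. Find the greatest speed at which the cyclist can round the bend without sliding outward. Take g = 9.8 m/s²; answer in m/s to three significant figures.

24.3 m/s

Friction provides the centripetal force on a flat curve. At maximum speed it is at its limiting value: μ_s m g = m v²/r.
Mass cancels: v_max = √(μ_s g r) = √(0.864 × 9.8 × 69.5) = √588.5 = 24.26 m/s.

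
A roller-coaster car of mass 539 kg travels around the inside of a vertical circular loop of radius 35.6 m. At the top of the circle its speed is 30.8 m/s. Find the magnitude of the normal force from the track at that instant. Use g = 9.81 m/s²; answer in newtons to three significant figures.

At the top, both N and the weight mg point inward (toward the centre), so N + mg = mv²/r.
N = m(v²/r − g) = 539 × ((30.8)²/35.6 − 9.81) = 539 × (26.65 − 9.81) = 539 × 16.84 = 9075 N.

9080 N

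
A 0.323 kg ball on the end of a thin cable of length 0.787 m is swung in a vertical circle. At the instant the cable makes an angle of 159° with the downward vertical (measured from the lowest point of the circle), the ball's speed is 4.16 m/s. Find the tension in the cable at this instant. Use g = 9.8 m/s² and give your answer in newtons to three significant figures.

Take the radial direction toward the centre of the circle as positive. The component of the weight along the string toward the centre is −mg cos φ (φ measured from the bottom), so Newton's second law along the string gives T − mg cos φ = m v²/r.
cos 159° = -0.9336, so T = m(v²/r + g cos φ) = 0.323 × ((4.16)²/0.787 + 9.8 × -0.9336) = 0.323 × (21.99 + (-9.149)) = 0.323 × 12.84 = 4.147 N.

4.15 N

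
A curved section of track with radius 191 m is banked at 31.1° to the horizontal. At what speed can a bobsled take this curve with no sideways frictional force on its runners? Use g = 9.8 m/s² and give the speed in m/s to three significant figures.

On a frictionless banked curve, N sinθ = mv²/r and N cosθ = mg, so tanθ = v²/(rg).
v = √(r g tanθ) = √(191 × 9.8 × tan 31.1°) = √(191 × 9.8 × 0.6032) = √1129 = 33.60 m/s.

33.6 m/s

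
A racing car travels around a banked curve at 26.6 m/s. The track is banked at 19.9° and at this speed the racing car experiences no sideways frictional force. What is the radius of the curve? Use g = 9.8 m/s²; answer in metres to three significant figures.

199 m

Frictionless banking: tanθ = v²/(rg), so r = v²/(g tanθ).
r = (26.6)²/(9.8 × tan 19.9°) = 707.6/(9.8 × 0.3620) = 707.6/3.548 = 199.5 m.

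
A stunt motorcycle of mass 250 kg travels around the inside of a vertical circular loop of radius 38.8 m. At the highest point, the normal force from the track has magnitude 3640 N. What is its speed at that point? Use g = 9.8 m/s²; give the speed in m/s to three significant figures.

30.7 m/s

At the top, N + mg = mv²/r, so v = √(r(N/m + g)) = √(38.8 × (3640/250 + 9.8)) = √(38.8 × 24.36) = √945.2 = 30.74 m/s.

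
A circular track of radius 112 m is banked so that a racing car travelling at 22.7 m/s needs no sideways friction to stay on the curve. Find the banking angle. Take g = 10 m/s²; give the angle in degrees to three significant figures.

24.7°

For a frictionless banked turn: horizontally N sinθ = mv²/r and vertically N cosθ = mg.
Dividing: tanθ = v²/(r g) = (22.7)²/(112 × 10.0) = 515.3/1120 = 0.4601.
θ = arctan(0.4601) = 24.71°.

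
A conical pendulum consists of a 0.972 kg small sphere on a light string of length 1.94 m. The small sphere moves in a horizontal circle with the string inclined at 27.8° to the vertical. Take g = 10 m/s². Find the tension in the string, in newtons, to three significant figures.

Vertically the bob has no acceleration, so T cosθ = mg.
T = mg/cosθ = 0.972 × 10.0 / cos 27.8° = 9.720/0.8846 = 10.99 N.

11.0 N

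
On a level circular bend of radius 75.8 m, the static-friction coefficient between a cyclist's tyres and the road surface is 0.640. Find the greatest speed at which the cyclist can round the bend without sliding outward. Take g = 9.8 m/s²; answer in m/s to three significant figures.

Friction provides the centripetal force on a flat curve. At maximum speed it is at its limiting value: μ_s m g = m v²/r.
Mass cancels: v_max = √(μ_s g r) = √(0.640 × 9.8 × 75.8) = √475.4 = 21.80 m/s.

21.8 m/s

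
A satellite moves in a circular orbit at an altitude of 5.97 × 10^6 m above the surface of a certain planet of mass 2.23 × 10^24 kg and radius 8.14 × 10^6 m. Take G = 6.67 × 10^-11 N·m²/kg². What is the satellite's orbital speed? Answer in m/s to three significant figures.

Orbital radius r = R + h = 8.14 × 10^6 + 5.97 × 10^6 = 1.411 × 10^7 m.
Gravity supplies the centripetal force: G M m / r² = m v² / r, so v = √(GM/r).
v = √(6.67 × 10^-11 × 2.23 × 10^24 / 1.411 × 10^7) = √(1.054 × 10^7) = 3247 m/s.

3250 m/s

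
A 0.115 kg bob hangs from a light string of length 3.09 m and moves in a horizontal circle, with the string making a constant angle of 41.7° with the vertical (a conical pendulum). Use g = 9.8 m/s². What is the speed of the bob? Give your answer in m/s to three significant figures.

The radius of the circle is r = L sinθ = 3.09 × sin 41.7° = 2.056 m.
Horizontally T sinθ = mv²/r and vertically T cosθ = mg, so tanθ = v²/(rg).
v = √(r g tanθ) = √(2.056 × 9.8 × 0.8910) = √17.95 = 4.237 m/s.

4.24 m/s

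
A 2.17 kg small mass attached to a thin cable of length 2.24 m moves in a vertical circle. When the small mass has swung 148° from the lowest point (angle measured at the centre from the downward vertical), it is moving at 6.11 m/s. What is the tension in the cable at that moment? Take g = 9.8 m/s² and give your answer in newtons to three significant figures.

Take the radial direction toward the centre of the circle as positive. The component of the weight along the string toward the centre is −mg cos φ (φ measured from the bottom), so Newton's second law along the string gives T − mg cos φ = m v²/r.
cos 148° = -0.8480, so T = m(v²/r + g cos φ) = 2.17 × ((6.11)²/2.24 + 9.8 × -0.8480) = 2.17 × (16.67 + (-8.311)) = 2.17 × 8.355 = 18.13 N.

18.1 N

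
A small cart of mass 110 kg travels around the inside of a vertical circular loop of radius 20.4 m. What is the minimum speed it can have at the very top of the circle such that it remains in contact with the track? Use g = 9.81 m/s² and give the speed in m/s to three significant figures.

At the top, both weight mg and N point toward the centre: N + mg = mv²/r.
At minimum speed N → 0, so mg = mv_min²/r ⇒ v_min = √(g r) = √(9.81 × 20.4) = 14.15 m/s.

14.1 m/s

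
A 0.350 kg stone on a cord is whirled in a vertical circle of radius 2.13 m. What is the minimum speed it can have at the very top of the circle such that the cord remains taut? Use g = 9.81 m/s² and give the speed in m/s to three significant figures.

4.57 m/s

At the highest point the centre is directly below, so both the weight and T act inward: T + mg = mv²/r.
At minimum speed T → 0, so mg = mv_min²/r ⇒ v_min = √(g r) = √(9.81 × 2.13) = 4.571 m/s.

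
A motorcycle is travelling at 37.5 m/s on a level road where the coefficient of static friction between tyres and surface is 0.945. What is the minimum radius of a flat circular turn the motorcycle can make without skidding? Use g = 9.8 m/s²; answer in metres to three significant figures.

152 m

At the limit, μ_s m g = m v²/r, so r_min = v²/(μ_s g) = (37.5)²/(0.945 × 9.8) = 1406/9.261 = 151.8 m.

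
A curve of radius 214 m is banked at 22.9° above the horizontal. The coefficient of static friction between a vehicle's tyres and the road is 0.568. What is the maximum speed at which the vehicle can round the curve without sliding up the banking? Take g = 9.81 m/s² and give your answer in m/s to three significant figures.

At the maximum speed, friction acts down the slope at its limiting value f = μN. Radially (horizontal, toward centre): N sinθ + μN cosθ = mv²/r. Vertically: N cosθ − μN sinθ = mg.
Dividing: v² = r g (sinθ + μcosθ)/(cosθ − μsinθ).
sinθ + μcosθ = 0.3891 + 0.568×0.9212 = 0.9124; cosθ − μsinθ = 0.9212 − 0.568×0.3891 = 0.7002.
v² = 214 × 9.81 × 0.9124/0.7002 = 2736 m²/s², so v = 52.30 m/s.

52.3 m/s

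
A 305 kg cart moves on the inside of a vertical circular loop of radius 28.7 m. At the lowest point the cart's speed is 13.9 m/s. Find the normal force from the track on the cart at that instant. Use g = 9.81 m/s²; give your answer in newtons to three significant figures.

At the lowest point, N points up (toward the centre) and the weight mg points down (away from the centre), so the net inward force is N − mg = mv²/r.
N = m(v²/r + g) = 305 × ((13.9)²/28.7 + 9.81) = 305 × (6.732 + 9.81) = 305 × 16.54 = 5045 N.

5050 N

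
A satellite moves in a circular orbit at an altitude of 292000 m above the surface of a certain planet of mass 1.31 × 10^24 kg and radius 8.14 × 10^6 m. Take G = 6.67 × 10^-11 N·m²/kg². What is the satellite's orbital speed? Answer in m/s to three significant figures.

Orbital radius r = R + h = 8.14 × 10^6 + 292000 = 8.432 × 10^6 m.
Gravity supplies the centripetal force: G M m / r² = m v² / r, so v = √(GM/r).
v = √(6.67 × 10^-11 × 1.31 × 10^24 / 8.432 × 10^6) = √(1.036 × 10^7) = 3219 m/s.

3220 m/s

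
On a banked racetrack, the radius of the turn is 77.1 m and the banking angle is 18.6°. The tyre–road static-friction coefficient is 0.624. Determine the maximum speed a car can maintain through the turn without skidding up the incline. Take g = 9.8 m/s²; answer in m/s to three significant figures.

30.3 m/s

At the maximum speed, friction acts down the slope at its limiting value f = μN. Radially (horizontal, toward centre): N sinθ + μN cosθ = mv²/r. Vertically: N cosθ − μN sinθ = mg.
Dividing: v² = r g (sinθ + μcosθ)/(cosθ − μsinθ).
sinθ + μcosθ = 0.3190 + 0.624×0.9478 = 0.9104; cosθ − μsinθ = 0.9478 − 0.624×0.3190 = 0.7487.
v² = 77.1 × 9.8 × 0.9104/0.7487 = 918.7 m²/s², so v = 30.31 m/s.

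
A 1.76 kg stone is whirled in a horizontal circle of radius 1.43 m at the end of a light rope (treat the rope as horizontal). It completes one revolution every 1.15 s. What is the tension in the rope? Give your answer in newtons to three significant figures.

v = 2πr/T = 2π × 1.43/1.15 = 7.813 m/s.
The tension is the only horizontal force, so it supplies the full centripetal force: T = m v²/r = 1.76 × (7.813)²/1.43 = 1.76 × 61.04/1.43 = 75.13 N.

75.1 N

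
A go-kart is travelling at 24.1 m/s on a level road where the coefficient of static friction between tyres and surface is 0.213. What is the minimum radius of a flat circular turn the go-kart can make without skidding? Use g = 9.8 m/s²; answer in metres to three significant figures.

At the limit, μ_s m g = m v²/r, so r_min = v²/(μ_s g) = (24.1)²/(0.213 × 9.8) = 580.8/2.087 = 278.2 m.

278 m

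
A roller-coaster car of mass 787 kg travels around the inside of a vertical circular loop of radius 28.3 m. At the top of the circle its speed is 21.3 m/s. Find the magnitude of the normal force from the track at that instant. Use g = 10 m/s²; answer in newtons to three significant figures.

4750 N

At the top, both N and the weight mg point inward (toward the centre), so N + mg = mv²/r.
N = m(v²/r − g) = 787 × ((21.3)²/28.3 − 10.0) = 787 × (16.03 − 10.0) = 787 × 6.031 = 4747 N.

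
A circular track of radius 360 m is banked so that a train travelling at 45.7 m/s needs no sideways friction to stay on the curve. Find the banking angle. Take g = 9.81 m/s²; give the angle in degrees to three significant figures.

30.6°

With no friction, the horizontal component of the normal force provides the centripetal force: N sinθ = mv²/r, while N cosθ = mg vertically.
Dividing: tanθ = v²/(r g) = (45.7)²/(360 × 9.81) = 2088/3532 = 0.5914.
θ = arctan(0.5914) = 30.60°.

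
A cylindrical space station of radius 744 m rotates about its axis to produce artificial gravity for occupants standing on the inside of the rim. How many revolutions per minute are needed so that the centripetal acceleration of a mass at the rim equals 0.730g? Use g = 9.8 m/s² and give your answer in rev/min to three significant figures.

0.936 rev/min

Require ω²r = 0.730g, so ω = √(0.730 × 9.8/744) = 0.09806 rad/s.
In rev/min: ω × 60/(2π) = 0.09806 × 60/(2π) = 0.9364 rev/min.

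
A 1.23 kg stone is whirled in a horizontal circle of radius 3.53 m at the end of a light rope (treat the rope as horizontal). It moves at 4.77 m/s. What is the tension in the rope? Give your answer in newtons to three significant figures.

7.93 N

The tension is the only horizontal force, so it supplies the full centripetal force: T = m v²/r = 1.23 × (4.770)²/3.53 = 1.23 × 22.75/3.53 = 7.928 N.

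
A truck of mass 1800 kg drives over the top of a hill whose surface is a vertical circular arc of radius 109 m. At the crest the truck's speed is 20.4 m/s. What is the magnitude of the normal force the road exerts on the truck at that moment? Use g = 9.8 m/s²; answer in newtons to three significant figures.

At the crest the centripetal acceleration points downward (toward the centre of the arc), so mg − N = mv²/r.
N = m(g − v²/r) = 1800 × (9.8 − (20.4)²/109) = 1800 × (9.8 − 3.818) = 1800 × 5.982 = 10770 N.

10800 N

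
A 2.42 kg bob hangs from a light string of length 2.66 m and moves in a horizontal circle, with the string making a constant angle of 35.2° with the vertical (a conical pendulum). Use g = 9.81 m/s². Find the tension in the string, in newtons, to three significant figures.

29.1 N

Vertically the bob has no acceleration, so T cosθ = mg.
T = mg/cosθ = 2.42 × 9.81 / cos 35.2° = 23.74/0.8171 = 29.05 N.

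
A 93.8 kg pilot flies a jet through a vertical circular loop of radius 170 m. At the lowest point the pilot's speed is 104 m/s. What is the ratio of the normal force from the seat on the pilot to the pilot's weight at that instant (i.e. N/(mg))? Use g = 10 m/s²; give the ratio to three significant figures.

At the bottom, N − mg = mv²/r, so N = m(v²/r + g) and N/(mg) = v²/(rg) + 1 = (104)²/(170 × 10.0) + 1 = 6.362 + 1 = 7.362.

7.36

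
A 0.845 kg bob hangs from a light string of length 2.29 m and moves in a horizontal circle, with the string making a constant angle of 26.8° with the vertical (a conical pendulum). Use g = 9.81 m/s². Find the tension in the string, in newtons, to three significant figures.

9.29 N

Vertically the bob has no acceleration, so T cosθ = mg.
T = mg/cosθ = 0.845 × 9.81 / cos 26.8° = 8.289/0.8926 = 9.287 N.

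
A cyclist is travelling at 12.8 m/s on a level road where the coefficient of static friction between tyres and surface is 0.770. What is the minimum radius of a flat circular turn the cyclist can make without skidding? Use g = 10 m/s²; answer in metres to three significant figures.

21.3 m

At the limit, μ_s m g = m v²/r, so r_min = v²/(μ_s g) = (12.8)²/(0.770 × 10.0) = 163.8/7.700 = 21.28 m.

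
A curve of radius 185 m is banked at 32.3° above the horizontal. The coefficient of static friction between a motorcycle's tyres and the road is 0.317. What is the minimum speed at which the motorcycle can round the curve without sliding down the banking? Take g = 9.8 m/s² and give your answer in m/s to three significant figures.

At the minimum speed, friction acts up the slope at its limiting value f = μN. Radially (horizontal, toward centre): N sinθ − μN cosθ = mv²/r. Vertically: N cosθ + μN sinθ = mg.
Dividing: v² = r g (sinθ − μcosθ)/(cosθ + μsinθ).
sinθ − μcosθ = 0.5344 − 0.317×0.8453 = 0.2664; cosθ + μsinθ = 0.8453 + 0.317×0.5344 = 1.015.
v² = 185 × 9.8 × 0.2664/1.015 = 476.0 m²/s², so v = 21.82 m/s.

21.8 m/s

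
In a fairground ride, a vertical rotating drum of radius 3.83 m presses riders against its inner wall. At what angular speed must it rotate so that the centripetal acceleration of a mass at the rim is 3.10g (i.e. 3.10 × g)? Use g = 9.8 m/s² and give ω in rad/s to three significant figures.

2.82 rad/s

Centripetal acceleration a_c = ω²r. Setting ω²r = 3.10g:
ω = √(3.10g / r) = √(3.10 × 9.8 / 3.83) = √7.932 = 2.816 rad/s.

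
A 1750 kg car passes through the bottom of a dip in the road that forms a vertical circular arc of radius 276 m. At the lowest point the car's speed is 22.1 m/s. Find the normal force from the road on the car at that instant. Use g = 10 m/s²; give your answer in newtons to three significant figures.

At the lowest point, N points up (toward the centre) and the weight mg points down (away from the centre), so the net inward force is N − mg = mv²/r.
N = m(v²/r + g) = 1750 × ((22.1)²/276 + 10.0) = 1750 × (1.770 + 10.0) = 1750 × 11.77 = 20600 N.

20600 N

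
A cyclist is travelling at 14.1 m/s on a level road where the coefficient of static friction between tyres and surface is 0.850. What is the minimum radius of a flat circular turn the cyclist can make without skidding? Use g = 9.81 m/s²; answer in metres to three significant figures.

23.8 m

At the limit, μ_s m g = m v²/r, so r_min = v²/(μ_s g) = (14.1)²/(0.850 × 9.81) = 198.8/8.338 = 23.84 m.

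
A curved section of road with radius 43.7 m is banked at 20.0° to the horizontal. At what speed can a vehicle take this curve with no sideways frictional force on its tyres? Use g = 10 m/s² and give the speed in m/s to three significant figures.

12.6 m/s

On a frictionless banked curve, N sinθ = mv²/r and N cosθ = mg, so tanθ = v²/(rg).
v = √(r g tanθ) = √(43.7 × 10.0 × tan 20.0°) = √(43.7 × 10.0 × 0.3640) = √159.1 = 12.61 m/s.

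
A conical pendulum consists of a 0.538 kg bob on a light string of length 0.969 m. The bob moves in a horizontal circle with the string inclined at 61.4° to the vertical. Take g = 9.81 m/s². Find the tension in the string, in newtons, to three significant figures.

11.0 N

Vertically the bob has no acceleration, so T cosθ = mg.
T = mg/cosθ = 0.538 × 9.81 / cos 61.4° = 5.278/0.4787 = 11.03 N.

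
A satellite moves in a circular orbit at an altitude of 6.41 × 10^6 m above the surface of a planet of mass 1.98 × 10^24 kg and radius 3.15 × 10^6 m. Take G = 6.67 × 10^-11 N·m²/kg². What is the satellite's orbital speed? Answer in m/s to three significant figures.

Orbital radius r = R + h = 3.15 × 10^6 + 6.41 × 10^6 = 9.560 × 10^6 m.
Gravity supplies the centripetal force: G M m / r² = m v² / r, so v = √(GM/r).
v = √(6.67 × 10^-11 × 1.98 × 10^24 / 9.560 × 10^6) = √(1.381 × 10^7) = 3717 m/s.

3720 m/s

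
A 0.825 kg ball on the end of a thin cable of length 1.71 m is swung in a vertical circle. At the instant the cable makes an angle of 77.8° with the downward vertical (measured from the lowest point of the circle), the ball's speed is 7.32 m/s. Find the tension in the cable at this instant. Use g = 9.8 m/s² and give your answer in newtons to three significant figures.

Take the radial direction toward the centre of the circle as positive. The component of the weight along the string toward the centre is −mg cos φ (φ measured from the bottom), so Newton's second law along the string gives T − mg cos φ = m v²/r.
cos 77.8° = 0.2113, so T = m(v²/r + g cos φ) = 0.825 × ((7.32)²/1.71 + 9.8 × 0.2113) = 0.825 × (31.33 + (2.071)) = 0.825 × 33.41 = 27.56 N.

27.6 N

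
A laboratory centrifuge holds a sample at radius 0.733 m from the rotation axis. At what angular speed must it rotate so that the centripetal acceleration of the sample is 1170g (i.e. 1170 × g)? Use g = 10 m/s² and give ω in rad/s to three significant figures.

Centripetal acceleration a_c = ω²r. Setting ω²r = 1170g:
ω = √(1170g / r) = √(1170 × 10.0 / 0.733) = √15960 = 126.3 rad/s.

126 rad/s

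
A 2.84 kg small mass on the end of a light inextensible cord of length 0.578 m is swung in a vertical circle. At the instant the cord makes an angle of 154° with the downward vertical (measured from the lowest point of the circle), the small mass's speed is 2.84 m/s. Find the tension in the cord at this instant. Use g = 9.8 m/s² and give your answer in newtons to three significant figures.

14.6 N

Take the radial direction toward the centre of the circle as positive. The component of the weight along the string toward the centre is −mg cos φ (φ measured from the bottom), so Newton's second law along the string gives T − mg cos φ = m v²/r.
cos 154° = -0.8988, so T = m(v²/r + g cos φ) = 2.84 × ((2.84)²/0.578 + 9.8 × -0.8988) = 2.84 × (13.95 + (-8.808)) = 2.84 × 5.146 = 14.62 N.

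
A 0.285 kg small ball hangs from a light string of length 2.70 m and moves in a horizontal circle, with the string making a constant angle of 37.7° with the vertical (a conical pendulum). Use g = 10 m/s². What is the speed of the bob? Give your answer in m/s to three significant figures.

3.57 m/s

The radius of the circle is r = L sinθ = 2.70 × sin 37.7° = 1.651 m.
Horizontally T sinθ = mv²/r and vertically T cosθ = mg, so tanθ = v²/(rg).
v = √(r g tanθ) = √(1.651 × 10.0 × 0.7729) = √12.76 = 3.572 m/s.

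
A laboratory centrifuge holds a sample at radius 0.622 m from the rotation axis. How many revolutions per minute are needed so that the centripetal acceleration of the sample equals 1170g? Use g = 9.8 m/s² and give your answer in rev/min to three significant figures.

Require ω²r = 1170g, so ω = √(1170 × 9.8/0.622) = 135.8 rad/s.
In rev/min: ω × 60/(2π) = 135.8 × 60/(2π) = 1297 rev/min.

1300 rev/min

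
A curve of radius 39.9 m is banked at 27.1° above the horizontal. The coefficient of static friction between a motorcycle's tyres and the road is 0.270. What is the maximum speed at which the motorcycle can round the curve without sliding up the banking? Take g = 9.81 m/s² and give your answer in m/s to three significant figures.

18.8 m/s

At the maximum speed, friction acts down the slope at its limiting value f = μN. Radially (horizontal, toward centre): N sinθ + μN cosθ = mv²/r. Vertically: N cosθ − μN sinθ = mg.
Dividing: v² = r g (sinθ + μcosθ)/(cosθ − μsinθ).
sinθ + μcosθ = 0.4555 + 0.270×0.8902 = 0.6959; cosθ − μsinθ = 0.8902 − 0.270×0.4555 = 0.7672.
v² = 39.9 × 9.81 × 0.6959/0.7672 = 355.0 m²/s², so v = 18.84 m/s.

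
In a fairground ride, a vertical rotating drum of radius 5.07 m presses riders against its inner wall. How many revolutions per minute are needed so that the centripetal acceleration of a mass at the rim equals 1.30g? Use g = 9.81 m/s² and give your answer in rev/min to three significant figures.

15.1 rev/min

Require ω²r = 1.30g, so ω = √(1.30 × 9.81/5.07) = 1.586 rad/s.
In rev/min: ω × 60/(2π) = 1.586 × 60/(2π) = 15.15 rev/min.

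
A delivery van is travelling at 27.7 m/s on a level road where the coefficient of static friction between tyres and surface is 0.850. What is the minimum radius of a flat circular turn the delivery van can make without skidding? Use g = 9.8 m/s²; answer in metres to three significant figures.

92.1 m

At the limit, μ_s m g = m v²/r, so r_min = v²/(μ_s g) = (27.7)²/(0.850 × 9.8) = 767.3/8.330 = 92.11 m.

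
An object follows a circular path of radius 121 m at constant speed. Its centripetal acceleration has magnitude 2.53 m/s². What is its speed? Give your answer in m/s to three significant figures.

a_c = v²/r ⇒ v = √(a_c · r) = √(2.53 × 121) = √306.1 = 17.50 m/s.

17.5 m/s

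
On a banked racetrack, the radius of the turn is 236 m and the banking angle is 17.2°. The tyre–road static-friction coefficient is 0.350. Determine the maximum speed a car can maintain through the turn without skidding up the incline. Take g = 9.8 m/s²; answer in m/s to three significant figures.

At the maximum speed, friction acts down the slope at its limiting value f = μN. Radially (horizontal, toward centre): N sinθ + μN cosθ = mv²/r. Vertically: N cosθ − μN sinθ = mg.
Dividing: v² = r g (sinθ + μcosθ)/(cosθ − μsinθ).
sinθ + μcosθ = 0.2957 + 0.350×0.9553 = 0.6301; cosθ − μsinθ = 0.9553 − 0.350×0.2957 = 0.8518.
v² = 236 × 9.8 × 0.6301/0.8518 = 1711 m²/s², so v = 41.36 m/s.

41.4 m/s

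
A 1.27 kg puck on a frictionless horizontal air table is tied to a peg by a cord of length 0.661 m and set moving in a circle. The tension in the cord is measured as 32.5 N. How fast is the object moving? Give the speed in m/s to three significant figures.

T = m v²/r ⇒ v = √(T r / m) = √(32.5 × 0.661 / 1.27) = √16.92 = 4.113 m/s.

4.11 m/s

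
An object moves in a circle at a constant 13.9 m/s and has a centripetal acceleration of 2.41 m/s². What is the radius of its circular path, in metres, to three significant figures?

80.2 m

a_c = v²/r ⇒ r = v²/a_c = (13.9)²/2.41 = 193.2/2.41 = 80.17 m.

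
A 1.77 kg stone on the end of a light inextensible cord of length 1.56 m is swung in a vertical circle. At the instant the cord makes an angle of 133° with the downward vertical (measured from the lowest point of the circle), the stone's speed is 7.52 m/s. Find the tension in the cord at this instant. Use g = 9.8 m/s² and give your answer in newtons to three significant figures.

52.3 N

Take the radial direction toward the centre of the circle as positive. The component of the weight along the string toward the centre is −mg cos φ (φ measured from the bottom), so Newton's second law along the string gives T − mg cos φ = m v²/r.
cos 133° = -0.6820, so T = m(v²/r + g cos φ) = 1.77 × ((7.52)²/1.56 + 9.8 × -0.6820) = 1.77 × (36.25 + (-6.684)) = 1.77 × 29.57 = 52.33 N.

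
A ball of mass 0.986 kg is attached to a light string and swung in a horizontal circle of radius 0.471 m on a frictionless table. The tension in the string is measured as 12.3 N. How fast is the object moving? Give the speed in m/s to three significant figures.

T = m v²/r ⇒ v = √(T r / m) = √(12.3 × 0.471 / 0.986) = √5.876 = 2.424 m/s.

2.42 m/s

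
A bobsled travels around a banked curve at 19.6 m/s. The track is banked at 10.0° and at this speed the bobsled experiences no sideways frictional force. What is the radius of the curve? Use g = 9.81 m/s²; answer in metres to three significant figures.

222 m

Frictionless banking: tanθ = v²/(rg), so r = v²/(g tanθ).
r = (19.6)²/(9.81 × tan 10.0°) = 384.2/(9.81 × 0.1763) = 384.2/1.730 = 222.1 m.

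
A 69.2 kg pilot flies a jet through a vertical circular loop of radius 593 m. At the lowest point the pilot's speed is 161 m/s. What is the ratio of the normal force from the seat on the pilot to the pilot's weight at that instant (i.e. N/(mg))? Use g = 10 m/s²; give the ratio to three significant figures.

5.37

At the bottom, N − mg = mv²/r, so N = m(v²/r + g) and N/(mg) = v²/(rg) + 1 = (161)²/(593 × 10.0) + 1 = 4.371 + 1 = 5.371.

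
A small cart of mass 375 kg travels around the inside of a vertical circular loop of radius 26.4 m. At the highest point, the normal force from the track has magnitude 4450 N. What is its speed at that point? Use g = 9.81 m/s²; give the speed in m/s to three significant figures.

At the top, N + mg = mv²/r, so v = √(r(N/m + g)) = √(26.4 × (4450/375 + 9.81)) = √(26.4 × 21.68) = √572.3 = 23.92 m/s.

23.9 m/s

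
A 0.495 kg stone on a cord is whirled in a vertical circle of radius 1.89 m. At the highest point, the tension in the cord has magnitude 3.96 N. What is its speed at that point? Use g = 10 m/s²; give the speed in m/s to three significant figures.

5.83 m/s

At the top, T + mg = mv²/r, so v = √(r(T/m + g)) = √(1.89 × (3.96/0.495 + 10.0)) = √(1.89 × 18.00) = √34.02 = 5.833 m/s.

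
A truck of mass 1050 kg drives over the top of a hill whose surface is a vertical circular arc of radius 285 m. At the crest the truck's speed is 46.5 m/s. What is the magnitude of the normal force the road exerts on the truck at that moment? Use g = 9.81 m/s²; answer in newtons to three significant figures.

At the crest the centripetal acceleration points downward (toward the centre of the arc), so mg − N = mv²/r.
N = m(g − v²/r) = 1050 × (9.81 − (46.5)²/285) = 1050 × (9.81 − 7.587) = 1050 × 2.223 = 2334 N.

2330 N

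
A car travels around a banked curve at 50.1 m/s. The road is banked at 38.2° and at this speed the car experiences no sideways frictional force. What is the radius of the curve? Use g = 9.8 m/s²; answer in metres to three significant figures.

325 m

Frictionless banking: tanθ = v²/(rg), so r = v²/(g tanθ).
r = (50.1)²/(9.8 × tan 38.2°) = 2510/(9.8 × 0.7869) = 2510/7.712 = 325.5 m.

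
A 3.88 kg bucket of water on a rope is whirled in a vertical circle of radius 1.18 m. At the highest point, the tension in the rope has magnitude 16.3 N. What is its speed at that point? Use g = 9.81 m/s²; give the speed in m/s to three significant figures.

4.07 m/s

At the top, T + mg = mv²/r, so v = √(r(T/m + g)) = √(1.18 × (16.3/3.88 + 9.81)) = √(1.18 × 14.01) = √16.53 = 4.066 m/s.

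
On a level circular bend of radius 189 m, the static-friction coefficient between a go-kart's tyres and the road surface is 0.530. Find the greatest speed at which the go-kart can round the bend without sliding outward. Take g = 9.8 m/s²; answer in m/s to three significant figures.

31.3 m/s

Friction provides the centripetal force on a flat curve. At maximum speed it is at its limiting value: μ_s m g = m v²/r.
Mass cancels: v_max = √(μ_s g r) = √(0.530 × 9.8 × 189) = √981.7 = 31.33 m/s.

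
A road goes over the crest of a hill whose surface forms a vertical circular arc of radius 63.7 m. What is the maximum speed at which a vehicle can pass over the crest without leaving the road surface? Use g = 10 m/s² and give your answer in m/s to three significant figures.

25.2 m/s

At the crest the centre of the circle is below the vehicle, so the net downward (centripetal) force is mg − N = mv²/r.
The vehicle leaves the road when N → 0, giving v_max = √(g r) = √(10.0 × 63.7) = 25.24 m/s.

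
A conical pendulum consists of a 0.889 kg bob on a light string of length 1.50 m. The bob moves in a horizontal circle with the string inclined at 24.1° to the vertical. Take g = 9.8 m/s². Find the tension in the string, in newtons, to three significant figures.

9.54 N

Vertically the bob has no acceleration, so T cosθ = mg.
T = mg/cosθ = 0.889 × 9.8 / cos 24.1° = 8.712/0.9128 = 9.544 N.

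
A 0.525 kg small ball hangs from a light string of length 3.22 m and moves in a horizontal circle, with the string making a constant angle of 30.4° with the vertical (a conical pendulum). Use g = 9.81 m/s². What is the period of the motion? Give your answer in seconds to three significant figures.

r = L sinθ = 1.629 m. From T sinθ = mω²r and T cosθ = mg: tanθ = ω²r/g, so ω² = g tanθ / r = g/(L cosθ).
ω = √(g/(L cosθ)) = √(9.81/(3.22 × 0.8625)) = √3.532 = 1.879 rad/s.
Period = 2π/ω = 3.343 s.

3.34 s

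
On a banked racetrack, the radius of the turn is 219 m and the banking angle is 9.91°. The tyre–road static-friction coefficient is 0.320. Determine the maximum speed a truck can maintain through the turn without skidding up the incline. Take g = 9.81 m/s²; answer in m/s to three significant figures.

At the maximum speed, friction acts down the slope at its limiting value f = μN. Radially (horizontal, toward centre): N sinθ + μN cosθ = mv²/r. Vertically: N cosθ − μN sinθ = mg.
Dividing: v² = r g (sinθ + μcosθ)/(cosθ − μsinθ).
sinθ + μcosθ = 0.1721 + 0.320×0.9851 = 0.4873; cosθ − μsinθ = 0.9851 − 0.320×0.1721 = 0.9300.
v² = 219 × 9.81 × 0.4873/0.9300 = 1126 m²/s², so v = 33.55 m/s.

33.6 m/s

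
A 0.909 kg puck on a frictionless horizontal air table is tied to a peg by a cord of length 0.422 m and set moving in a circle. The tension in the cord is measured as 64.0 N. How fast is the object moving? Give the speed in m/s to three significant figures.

T = m v²/r ⇒ v = √(T r / m) = √(64.0 × 0.422 / 0.909) = √29.71 = 5.451 m/s.

5.45 m/s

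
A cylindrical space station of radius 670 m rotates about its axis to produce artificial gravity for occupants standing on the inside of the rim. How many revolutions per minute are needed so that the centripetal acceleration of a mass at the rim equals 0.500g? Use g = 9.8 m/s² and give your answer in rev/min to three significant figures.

0.817 rev/min

Require ω²r = 0.500g, so ω = √(0.500 × 9.8/670) = 0.08552 rad/s.
In rev/min: ω × 60/(2π) = 0.08552 × 60/(2π) = 0.8166 rev/min.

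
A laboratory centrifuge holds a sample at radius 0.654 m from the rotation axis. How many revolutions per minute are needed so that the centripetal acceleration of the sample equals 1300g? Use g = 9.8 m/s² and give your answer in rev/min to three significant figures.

1330 rev/min

Require ω²r = 1300g, so ω = √(1300 × 9.8/0.654) = 139.6 rad/s.
In rev/min: ω × 60/(2π) = 139.6 × 60/(2π) = 1333 rev/min.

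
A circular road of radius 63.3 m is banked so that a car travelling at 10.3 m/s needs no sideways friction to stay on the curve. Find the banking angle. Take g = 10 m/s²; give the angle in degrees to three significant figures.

9.51°

For a frictionless banked turn: horizontally N sinθ = mv²/r and vertically N cosθ = mg.
Dividing: tanθ = v²/(r g) = (10.3)²/(63.3 × 10.0) = 106.1/633.0 = 0.1676.
θ = arctan(0.1676) = 9.514°.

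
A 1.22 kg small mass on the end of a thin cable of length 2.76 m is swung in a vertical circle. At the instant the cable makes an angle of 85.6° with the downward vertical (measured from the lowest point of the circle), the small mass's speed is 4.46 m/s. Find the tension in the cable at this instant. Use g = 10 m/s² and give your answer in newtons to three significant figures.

Take the radial direction toward the centre of the circle as positive. The component of the weight along the string toward the centre is −mg cos φ (φ measured from the bottom), so Newton's second law along the string gives T − mg cos φ = m v²/r.
cos 85.6° = 0.07672, so T = m(v²/r + g cos φ) = 1.22 × ((4.46)²/2.76 + 10.0 × 0.07672) = 1.22 × (7.207 + (0.7672)) = 1.22 × 7.974 = 9.729 N.

9.73 N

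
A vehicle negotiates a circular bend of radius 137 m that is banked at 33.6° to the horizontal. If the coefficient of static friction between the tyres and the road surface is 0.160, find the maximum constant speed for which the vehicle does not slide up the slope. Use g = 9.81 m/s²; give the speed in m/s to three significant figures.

At the maximum speed, friction acts down the slope at its limiting value f = μN. Radially (horizontal, toward centre): N sinθ + μN cosθ = mv²/r. Vertically: N cosθ − μN sinθ = mg.
Dividing: v² = r g (sinθ + μcosθ)/(cosθ − μsinθ).
sinθ + μcosθ = 0.5534 + 0.160×0.8329 = 0.6867; cosθ − μsinθ = 0.8329 − 0.160×0.5534 = 0.7444.
v² = 137 × 9.81 × 0.6867/0.7444 = 1240 m²/s², so v = 35.21 m/s.

35.2 m/s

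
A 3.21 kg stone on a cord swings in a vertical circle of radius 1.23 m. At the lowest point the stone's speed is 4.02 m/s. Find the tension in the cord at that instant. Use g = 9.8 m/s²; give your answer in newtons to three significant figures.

At the lowest point, T points up (toward the centre) and the weight mg points down (away from the centre), so the net inward force is T − mg = mv²/r.
T = m(v²/r + g) = 3.21 × ((4.02)²/1.23 + 9.8) = 3.21 × (13.14 + 9.8) = 3.21 × 22.94 = 73.63 N.

73.6 N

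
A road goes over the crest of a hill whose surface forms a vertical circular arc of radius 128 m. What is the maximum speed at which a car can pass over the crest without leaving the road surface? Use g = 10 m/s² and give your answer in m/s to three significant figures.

35.8 m/s

At the crest the centre of the circle is below the car, so the net downward (centripetal) force is mg − N = mv²/r.
The car leaves the road when N → 0, giving v_max = √(g r) = √(10.0 × 128) = 35.78 m/s.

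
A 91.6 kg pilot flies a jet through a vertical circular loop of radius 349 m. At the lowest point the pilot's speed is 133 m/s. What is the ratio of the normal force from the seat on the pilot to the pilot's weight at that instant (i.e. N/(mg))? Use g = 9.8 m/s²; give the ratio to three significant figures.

At the bottom, N − mg = mv²/r, so N = m(v²/r + g) and N/(mg) = v²/(rg) + 1 = (133)²/(349 × 9.8) + 1 = 5.172 + 1 = 6.172.

6.17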